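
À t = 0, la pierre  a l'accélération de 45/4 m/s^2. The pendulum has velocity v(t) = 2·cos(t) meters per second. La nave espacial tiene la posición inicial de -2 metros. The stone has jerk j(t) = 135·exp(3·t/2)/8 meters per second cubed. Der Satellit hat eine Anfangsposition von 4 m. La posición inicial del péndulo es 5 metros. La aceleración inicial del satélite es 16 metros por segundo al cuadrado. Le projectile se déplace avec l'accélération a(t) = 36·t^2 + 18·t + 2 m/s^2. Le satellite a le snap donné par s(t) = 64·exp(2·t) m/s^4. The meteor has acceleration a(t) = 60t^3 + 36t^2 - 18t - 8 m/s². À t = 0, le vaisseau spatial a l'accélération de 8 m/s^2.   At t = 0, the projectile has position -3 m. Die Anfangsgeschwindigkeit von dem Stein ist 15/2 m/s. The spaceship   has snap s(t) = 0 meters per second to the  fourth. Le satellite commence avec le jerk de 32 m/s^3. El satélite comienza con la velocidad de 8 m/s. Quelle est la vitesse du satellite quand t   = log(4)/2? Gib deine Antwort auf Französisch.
Nous devons intégrer notre équation du snap s(t) = 64·exp(2·t) 3 fois. La primitive du snap, avec j(0) = 32, donne le jerk: j(t) = 32·exp(2·t). En prenant ∫j(t)dt et en appliquant a(0) = 16, nous trouvons a(t) = 16·exp(2·t). En intégrant l'accélération et en utilisant la condition initiale v(0) = 8, nous obtenons v(t) = 8·exp(2·t). Nous avons la vitesse v(t) = 8·exp(2·t). En substituant t = log(4)/2: v(log(4)/2) = 32.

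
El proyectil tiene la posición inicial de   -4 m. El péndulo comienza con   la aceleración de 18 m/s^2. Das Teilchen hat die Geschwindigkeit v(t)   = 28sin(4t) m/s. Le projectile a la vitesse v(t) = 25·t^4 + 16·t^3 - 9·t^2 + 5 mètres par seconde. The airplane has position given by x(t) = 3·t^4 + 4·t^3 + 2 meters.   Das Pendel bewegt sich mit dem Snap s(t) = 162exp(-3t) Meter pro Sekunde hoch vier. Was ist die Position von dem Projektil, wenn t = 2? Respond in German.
Um dies zu lösen, müssen wir 1 Stammfunktion unserer Gleichung für die Geschwindigkeit v(t) = 25·t^4 + 16·t^3 - 9·t^2 + 5 finden. Mit ∫v(t)dt und Anwendung von x(0) = -4, finden wir x(t) = 5·t^5 + 4·t^4 - 3·t^3 + 5·t - 4. Aus der Gleichung für die Position x(t) = 5·t^5 + 4·t^4 - 3·t^3 + 5·t - 4, setzen wir t = 2 ein und erhalten x = 206.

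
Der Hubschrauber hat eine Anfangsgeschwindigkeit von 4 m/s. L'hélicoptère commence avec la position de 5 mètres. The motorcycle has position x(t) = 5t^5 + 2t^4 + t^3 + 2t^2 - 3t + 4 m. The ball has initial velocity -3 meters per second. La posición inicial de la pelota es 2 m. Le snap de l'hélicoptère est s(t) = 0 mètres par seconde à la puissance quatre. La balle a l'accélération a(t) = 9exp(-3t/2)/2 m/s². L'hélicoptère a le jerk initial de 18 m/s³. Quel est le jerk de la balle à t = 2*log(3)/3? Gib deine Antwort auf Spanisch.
Debemos derivar nuestra ecuación de la aceleración a(t) = 9·exp(-3·t/2)/2 1 vez. Tomando d/dt de a(t), encontramos j(t) = -27·exp(-3·t/2)/4. Usando j(t) = -27·exp(-3·t/2)/4 y sustituyendo t = 2*log(3)/3, encontramos j = -9/4.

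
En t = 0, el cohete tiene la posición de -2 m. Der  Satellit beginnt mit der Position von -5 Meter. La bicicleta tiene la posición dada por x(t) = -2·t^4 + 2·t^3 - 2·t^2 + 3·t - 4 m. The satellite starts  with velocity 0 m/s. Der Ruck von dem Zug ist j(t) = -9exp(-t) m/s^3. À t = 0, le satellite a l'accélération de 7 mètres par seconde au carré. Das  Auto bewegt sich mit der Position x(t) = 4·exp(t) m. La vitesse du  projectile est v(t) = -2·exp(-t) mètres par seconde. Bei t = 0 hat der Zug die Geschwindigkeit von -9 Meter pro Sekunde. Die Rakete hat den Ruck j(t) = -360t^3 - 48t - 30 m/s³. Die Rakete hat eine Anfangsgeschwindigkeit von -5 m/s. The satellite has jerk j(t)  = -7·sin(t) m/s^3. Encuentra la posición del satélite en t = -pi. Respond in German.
Um dies zu lösen, müssen wir 3 Stammfunktionen unserer Gleichung für den Ruck j(t) = -7·sin(t) finden. Das Integral von dem Ruck ist die Beschleunigung. Mit a(0) = 7 erhalten wir a(t) = 7·cos(t). Die Stammfunktion von der Beschleunigung ist die Geschwindigkeit. Mit v(0) = 0 erhalten wir v(t) = 7·sin(t). Die Stammfunktion von der Geschwindigkeit, mit x(0) = -5, ergibt die Position: x(t) = 2 - 7·cos(t). Mit x(t) = 2 - 7·cos(t) und Einsetzen von t = -pi, finden wir x = 9.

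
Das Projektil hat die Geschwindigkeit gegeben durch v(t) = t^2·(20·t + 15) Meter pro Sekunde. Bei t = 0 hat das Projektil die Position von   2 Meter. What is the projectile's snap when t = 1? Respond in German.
Um dies zu lösen, müssen wir 3 Ableitungen unserer Gleichung für die Geschwindigkeit v(t) = t^2·(20·t + 15) nehmen. Die Ableitung von der Geschwindigkeit ergibt die Beschleunigung: a(t) = 20·t^2 + 2·t·(20·t + 15). Mit d/dt von a(t) finden wir j(t) = 120·t + 30. Durch Ableiten von dem Ruck erhalten wir den Snap: s(t) = 120. Aus der Gleichung für den Snap s(t) = 120, setzen wir t = 1 ein und erhalten s = 120.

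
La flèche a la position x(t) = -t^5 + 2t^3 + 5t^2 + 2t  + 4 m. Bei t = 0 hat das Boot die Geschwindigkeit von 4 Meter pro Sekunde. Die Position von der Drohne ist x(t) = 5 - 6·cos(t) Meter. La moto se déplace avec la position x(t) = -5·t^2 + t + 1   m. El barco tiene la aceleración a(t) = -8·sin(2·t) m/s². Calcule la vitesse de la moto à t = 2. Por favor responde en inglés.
To solve this, we need to take 1 derivative of our position equation x(t) = -5·t^2 + t + 1. Taking d/dt of x(t), we find v(t) = 1 - 10·t. Using v(t) = 1 - 10·t and substituting t = 2, we find v = -19.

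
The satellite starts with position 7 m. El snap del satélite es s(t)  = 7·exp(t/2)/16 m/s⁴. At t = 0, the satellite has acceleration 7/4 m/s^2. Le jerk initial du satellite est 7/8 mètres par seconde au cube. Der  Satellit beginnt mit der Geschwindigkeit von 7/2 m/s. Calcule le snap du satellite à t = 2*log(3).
De l'équation du snap s(t) = 7·exp(t/2)/16, nous substituons t = 2*log(3) pour obtenir s = 21/16.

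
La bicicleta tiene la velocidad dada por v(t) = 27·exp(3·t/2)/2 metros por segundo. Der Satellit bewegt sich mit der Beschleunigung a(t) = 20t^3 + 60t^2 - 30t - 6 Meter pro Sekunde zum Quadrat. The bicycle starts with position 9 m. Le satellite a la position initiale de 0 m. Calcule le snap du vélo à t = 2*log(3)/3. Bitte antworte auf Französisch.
Nous devons dériver notre équation de la vitesse v(t) = 27·exp(3·t/2)/2 3 fois. La dérivée de la vitesse donne l'accélération: a(t) = 81·exp(3·t/2)/4. En prenant d/dt de a(t), nous trouvons j(t) = 243·exp(3·t/2)/8. En dérivant le jerk, nous obtenons le snap: s(t) = 729·exp(3·t/2)/16. En utilisant s(t) = 729·exp(3·t/2)/16 et en substituant t = 2*log(3)/3, nous trouvons s = 2187/16.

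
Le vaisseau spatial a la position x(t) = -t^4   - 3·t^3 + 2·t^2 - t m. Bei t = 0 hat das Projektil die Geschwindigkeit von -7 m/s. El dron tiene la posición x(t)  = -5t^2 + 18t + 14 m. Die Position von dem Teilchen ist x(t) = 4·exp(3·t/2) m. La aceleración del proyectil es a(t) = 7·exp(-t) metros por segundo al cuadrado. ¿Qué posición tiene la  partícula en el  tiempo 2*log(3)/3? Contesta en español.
Usando x(t) = 4·exp(3·t/2) y sustituyendo t = 2*log(3)/3, encontramos x = 12.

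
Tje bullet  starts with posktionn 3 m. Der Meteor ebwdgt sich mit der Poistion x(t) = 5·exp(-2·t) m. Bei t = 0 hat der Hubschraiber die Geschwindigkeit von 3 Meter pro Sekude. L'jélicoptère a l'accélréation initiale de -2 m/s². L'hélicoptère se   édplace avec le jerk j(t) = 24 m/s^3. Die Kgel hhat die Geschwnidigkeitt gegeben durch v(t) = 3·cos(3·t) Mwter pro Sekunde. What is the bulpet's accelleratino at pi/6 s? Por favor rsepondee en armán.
Ausgehend von der Geschwindigkeit v(t) = 3·cos(3·t), nehmen wir 1 Ableitung. Mit d/dt von v(t) finden wir a(t) = -9·sin(3·t). Wir haben die Beschleunigung a(t) = -9·sin(3·t). Durch Einsetzen von t = pi/6: a(pi/6) = -9.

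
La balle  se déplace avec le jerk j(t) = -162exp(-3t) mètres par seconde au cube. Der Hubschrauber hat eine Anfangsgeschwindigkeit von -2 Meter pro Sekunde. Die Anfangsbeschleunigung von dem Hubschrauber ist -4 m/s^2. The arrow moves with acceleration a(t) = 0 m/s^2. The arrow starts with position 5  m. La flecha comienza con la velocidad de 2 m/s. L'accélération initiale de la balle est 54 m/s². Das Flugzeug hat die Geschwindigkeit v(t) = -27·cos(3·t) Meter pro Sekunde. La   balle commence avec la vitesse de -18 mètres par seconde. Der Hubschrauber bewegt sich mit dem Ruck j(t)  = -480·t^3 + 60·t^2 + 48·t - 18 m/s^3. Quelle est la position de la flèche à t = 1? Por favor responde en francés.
Nous devons trouver la primitive de notre équation de l'accélération a(t) = 0 2 fois. La primitive de l'accélération, avec v(0) = 2, donne la vitesse: v(t) = 2. L'intégrale de la vitesse est la position. En utilisant x(0) = 5, nous obtenons x(t) = 2·t + 5. En utilisant x(t) = 2·t + 5 et en substituant t = 1, nous trouvons x = 7.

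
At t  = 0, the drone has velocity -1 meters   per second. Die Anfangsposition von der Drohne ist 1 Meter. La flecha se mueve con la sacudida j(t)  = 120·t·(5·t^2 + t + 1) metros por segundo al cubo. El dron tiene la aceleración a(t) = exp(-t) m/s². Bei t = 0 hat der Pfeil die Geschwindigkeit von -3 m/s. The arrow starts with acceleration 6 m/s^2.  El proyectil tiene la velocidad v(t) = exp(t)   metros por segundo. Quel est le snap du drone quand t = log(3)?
Pour résoudre ceci, nous devons prendre 2 dérivées de notre équation de l'accélération a(t) = exp(-t). En prenant d/dt de a(t), nous trouvons j(t) = -exp(-t). En prenant d/dt de j(t), nous trouvons s(t) = exp(-t). De l'équation du snap s(t) = exp(-t), nous substituons t = log(3) pour obtenir s = 1/3.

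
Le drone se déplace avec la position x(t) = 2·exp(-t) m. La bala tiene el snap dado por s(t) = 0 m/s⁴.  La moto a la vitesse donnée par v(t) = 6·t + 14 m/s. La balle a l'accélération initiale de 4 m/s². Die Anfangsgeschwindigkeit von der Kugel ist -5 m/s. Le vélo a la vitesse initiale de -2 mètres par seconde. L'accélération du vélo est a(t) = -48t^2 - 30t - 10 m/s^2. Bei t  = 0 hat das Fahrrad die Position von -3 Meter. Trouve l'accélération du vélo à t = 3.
En utilisant a(t) = -48·t^2 - 30·t - 10 et en substituant t = 3, nous trouvons a = -532.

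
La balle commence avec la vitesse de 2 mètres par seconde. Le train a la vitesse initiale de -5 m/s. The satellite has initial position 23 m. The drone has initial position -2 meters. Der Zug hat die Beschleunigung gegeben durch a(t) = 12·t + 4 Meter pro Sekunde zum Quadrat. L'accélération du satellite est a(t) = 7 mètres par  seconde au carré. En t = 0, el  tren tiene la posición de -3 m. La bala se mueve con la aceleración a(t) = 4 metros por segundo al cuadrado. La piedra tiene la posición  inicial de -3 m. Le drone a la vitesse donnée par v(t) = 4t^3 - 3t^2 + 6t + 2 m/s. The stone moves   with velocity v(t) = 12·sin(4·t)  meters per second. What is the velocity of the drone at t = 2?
We have velocity v(t) = 4·t^3 - 3·t^2 + 6·t + 2. Substituting t = 2: v(2) = 34.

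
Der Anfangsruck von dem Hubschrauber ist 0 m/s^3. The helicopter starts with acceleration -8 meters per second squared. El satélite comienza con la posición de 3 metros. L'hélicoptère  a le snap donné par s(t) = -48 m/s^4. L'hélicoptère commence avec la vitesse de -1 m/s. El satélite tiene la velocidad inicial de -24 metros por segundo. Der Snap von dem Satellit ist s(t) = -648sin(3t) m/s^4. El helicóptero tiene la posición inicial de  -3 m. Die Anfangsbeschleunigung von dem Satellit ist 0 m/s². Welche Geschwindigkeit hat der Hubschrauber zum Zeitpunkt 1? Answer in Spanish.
Partiendo del snap s(t) = -48, tomamos 3 antiderivadas. Integrando el snap y usando la condición inicial j(0) = 0, obtenemos j(t) = -48·t. La integral de la sacudida, con a(0) = -8, da la aceleración: a(t) = -24·t^2 - 8. La integral de la aceleración, con v(0) = -1, da la velocidad: v(t) = -8·t^3 - 8·t - 1. Usando v(t) = -8·t^3 - 8·t - 1 y sustituyendo t = 1, encontramos v = -17.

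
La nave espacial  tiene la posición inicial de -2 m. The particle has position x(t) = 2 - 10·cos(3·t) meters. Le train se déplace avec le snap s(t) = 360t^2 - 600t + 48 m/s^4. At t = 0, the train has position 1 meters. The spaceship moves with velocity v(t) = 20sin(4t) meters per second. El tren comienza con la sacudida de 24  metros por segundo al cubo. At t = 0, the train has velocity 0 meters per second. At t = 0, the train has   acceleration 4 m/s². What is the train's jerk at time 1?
Starting from snap s(t) = 360·t^2 - 600·t + 48, we take 1 integral. Integrating snap and using the initial condition j(0) = 24, we get j(t) = 120·t^3 - 300·t^2 + 48·t + 24. From the given jerk equation j(t) = 120·t^3 - 300·t^2 + 48·t + 24, we substitute t = 1 to get j = -108.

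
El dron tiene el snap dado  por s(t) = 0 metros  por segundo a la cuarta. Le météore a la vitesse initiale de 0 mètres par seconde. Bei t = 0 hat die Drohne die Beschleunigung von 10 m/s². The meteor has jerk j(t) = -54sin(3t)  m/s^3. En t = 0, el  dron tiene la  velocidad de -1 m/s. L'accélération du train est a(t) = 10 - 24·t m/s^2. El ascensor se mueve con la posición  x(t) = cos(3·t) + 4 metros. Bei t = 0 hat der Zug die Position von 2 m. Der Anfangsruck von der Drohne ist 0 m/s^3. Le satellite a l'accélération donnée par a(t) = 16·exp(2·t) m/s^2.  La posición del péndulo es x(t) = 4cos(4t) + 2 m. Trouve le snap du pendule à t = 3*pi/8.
En partant de la position x(t) = 4·cos(4·t) + 2, nous prenons 4 dérivées. La dérivée de la position donne la vitesse: v(t) = -16·sin(4·t). La dérivée de la vitesse donne l'accélération: a(t) = -64·cos(4·t). En prenant d/dt de a(t), nous trouvons j(t) = 256·sin(4·t). En prenant d/dt de j(t), nous trouvons s(t) = 1024·cos(4·t). En utilisant s(t) = 1024·cos(4·t) et en substituant t = 3*pi/8, nous trouvons s = 0.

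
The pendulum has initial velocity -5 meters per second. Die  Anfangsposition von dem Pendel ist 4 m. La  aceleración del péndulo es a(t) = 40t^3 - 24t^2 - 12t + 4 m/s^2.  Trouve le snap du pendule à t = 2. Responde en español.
Debemos derivar nuestra ecuación de la aceleración a(t) = 40·t^3 - 24·t^2 - 12·t + 4 2 veces. Derivando la aceleración, obtenemos la sacudida: j(t) = 120·t^2 - 48·t - 12. Tomando d/dt de j(t), encontramos s(t) = 240·t - 48. Tenemos el snap s(t) = 240·t - 48. Sustituyendo t = 2: s(2) = 432.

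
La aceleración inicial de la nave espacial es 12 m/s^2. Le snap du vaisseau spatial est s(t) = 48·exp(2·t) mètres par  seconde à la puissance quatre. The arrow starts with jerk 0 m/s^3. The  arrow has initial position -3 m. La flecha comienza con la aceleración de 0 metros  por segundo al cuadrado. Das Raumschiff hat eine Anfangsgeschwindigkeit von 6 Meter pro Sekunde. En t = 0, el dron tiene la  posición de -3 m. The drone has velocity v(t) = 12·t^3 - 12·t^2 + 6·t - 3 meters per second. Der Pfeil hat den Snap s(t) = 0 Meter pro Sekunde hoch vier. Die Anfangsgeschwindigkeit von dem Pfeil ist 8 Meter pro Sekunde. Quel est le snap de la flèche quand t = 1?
En utilisant s(t) = 0 et en substituant t = 1, nous trouvons s = 0.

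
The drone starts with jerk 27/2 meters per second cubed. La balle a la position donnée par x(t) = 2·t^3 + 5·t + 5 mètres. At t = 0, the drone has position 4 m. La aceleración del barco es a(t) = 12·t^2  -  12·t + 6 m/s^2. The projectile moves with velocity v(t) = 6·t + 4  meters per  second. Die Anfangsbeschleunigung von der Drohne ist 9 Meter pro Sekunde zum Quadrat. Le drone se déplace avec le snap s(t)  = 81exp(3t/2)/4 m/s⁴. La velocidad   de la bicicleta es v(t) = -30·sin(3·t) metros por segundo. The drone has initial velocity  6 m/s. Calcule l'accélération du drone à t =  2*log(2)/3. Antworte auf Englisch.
To find the answer, we compute 2 antiderivatives of s(t) = 81·exp(3·t/2)/4. Integrating snap and using the initial condition j(0) = 27/2, we get j(t) = 27·exp(3·t/2)/2. The antiderivative of jerk, with a(0) = 9, gives acceleration: a(t) = 9·exp(3·t/2). From the given acceleration equation a(t) = 9·exp(3·t/2), we substitute t = 2*log(2)/3 to get a = 18.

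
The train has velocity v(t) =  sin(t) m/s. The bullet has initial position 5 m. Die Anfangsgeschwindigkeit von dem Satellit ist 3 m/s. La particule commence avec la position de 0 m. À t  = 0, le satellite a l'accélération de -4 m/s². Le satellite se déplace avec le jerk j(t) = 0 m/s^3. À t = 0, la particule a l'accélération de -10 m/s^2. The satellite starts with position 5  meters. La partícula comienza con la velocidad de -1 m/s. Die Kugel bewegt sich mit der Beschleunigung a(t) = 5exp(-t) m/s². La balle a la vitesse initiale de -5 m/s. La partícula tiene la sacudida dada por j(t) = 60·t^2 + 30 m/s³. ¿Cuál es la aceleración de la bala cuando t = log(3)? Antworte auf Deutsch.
Wir haben die Beschleunigung a(t) = 5·exp(-t). Durch Einsetzen von t = log(3): a(log(3)) = 5/3.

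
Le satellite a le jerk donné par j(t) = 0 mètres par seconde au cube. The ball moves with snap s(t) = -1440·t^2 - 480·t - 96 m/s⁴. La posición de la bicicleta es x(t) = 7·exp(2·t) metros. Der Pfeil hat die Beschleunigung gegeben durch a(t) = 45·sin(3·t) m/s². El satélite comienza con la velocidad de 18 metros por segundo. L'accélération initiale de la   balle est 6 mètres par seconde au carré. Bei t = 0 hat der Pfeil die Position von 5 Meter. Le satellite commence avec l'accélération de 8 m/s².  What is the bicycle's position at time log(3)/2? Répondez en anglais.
Using x(t) = 7·exp(2·t) and substituting t = log(3)/2, we find x = 21.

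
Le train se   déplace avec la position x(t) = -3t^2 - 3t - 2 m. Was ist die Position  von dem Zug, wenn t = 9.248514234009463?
Wir haben die Position x(t) = -3·t^2 - 3·t - 2. Durch Einsetzen von t = 9.248514234009463: x(9.248514234009463) = -286.350589312055.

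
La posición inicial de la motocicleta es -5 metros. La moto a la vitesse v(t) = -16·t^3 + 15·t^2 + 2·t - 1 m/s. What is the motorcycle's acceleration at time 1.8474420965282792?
To solve this, we need to take 1 derivative of our velocity equation v(t) = -16·t^3 + 15·t^2 + 2·t - 1. The derivative of velocity gives acceleration: a(t) = -48·t^2 + 30·t + 2. Using a(t) = -48·t^2 + 30·t + 2 and substituting t = 1.8474420965282792, we find a = -106.402767505342.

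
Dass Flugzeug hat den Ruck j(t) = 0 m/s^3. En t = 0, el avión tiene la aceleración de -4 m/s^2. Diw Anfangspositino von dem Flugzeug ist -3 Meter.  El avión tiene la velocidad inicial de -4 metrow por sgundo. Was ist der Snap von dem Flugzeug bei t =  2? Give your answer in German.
Ausgehend von dem Ruck j(t) = 0, nehmen wir 1 Ableitung. Die Ableitung von dem Ruck ergibt den Snap: s(t) = 0. Wir haben den Snap s(t) = 0. Durch Einsetzen von t = 2: s(2) = 0.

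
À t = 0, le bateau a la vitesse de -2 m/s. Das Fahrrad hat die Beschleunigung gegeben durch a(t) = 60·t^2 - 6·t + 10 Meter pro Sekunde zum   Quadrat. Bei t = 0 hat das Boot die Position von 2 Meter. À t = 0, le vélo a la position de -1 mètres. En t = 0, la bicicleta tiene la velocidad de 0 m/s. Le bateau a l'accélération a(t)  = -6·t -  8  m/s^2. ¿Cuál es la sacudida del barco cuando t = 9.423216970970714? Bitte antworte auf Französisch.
Nous devons dériver notre équation de l'accélération a(t) = -6·t - 8 1 fois. En prenant d/dt de a(t), nous trouvons j(t) = -6. Nous avons le jerk j(t) = -6. En substituant t = 9.423216970970714: j(9.423216970970714) = -6.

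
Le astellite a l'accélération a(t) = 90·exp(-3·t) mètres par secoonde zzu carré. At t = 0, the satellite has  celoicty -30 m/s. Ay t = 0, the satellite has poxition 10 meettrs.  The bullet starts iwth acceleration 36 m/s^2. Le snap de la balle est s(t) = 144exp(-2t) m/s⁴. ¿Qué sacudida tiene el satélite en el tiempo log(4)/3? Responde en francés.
En partant de l'accélération a(t) = 90·exp(-3·t), nous prenons 1 dérivée. En dérivant l'accélération, nous obtenons le jerk: j(t) = -270·exp(-3·t). En utilisant j(t) = -270·exp(-3·t) et en substituant t = log(4)/3, nous trouvons j = -135/2.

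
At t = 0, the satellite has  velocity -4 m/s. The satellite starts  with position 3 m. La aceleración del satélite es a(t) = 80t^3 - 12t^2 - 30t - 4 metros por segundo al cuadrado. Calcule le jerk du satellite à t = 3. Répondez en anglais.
Starting from acceleration a(t) = 80·t^3 - 12·t^2 - 30·t - 4, we take 1 derivative. Differentiating acceleration, we get jerk: j(t) = 240·t^2 - 24·t - 30. Using j(t) = 240·t^2 - 24·t - 30 and substituting t = 3, we find j = 2058.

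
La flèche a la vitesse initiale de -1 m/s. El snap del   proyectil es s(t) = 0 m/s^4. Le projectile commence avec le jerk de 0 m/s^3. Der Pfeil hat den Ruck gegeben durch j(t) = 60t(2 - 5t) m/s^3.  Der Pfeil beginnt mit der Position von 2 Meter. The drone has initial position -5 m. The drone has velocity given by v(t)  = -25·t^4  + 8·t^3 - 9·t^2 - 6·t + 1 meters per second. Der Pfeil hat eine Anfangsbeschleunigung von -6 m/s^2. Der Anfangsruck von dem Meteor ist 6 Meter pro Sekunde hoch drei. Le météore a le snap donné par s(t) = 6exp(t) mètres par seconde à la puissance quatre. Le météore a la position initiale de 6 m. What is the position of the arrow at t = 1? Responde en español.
Partiendo de la sacudida j(t) = 60·t·(2 - 5·t), tomamos 3 integrales. La integral de la sacudida es la aceleración. Usando a(0) = -6, obtenemos a(t) = -100·t^3 + 60·t^2 - 6. La integral de la aceleración, con v(0) = -1, da la velocidad: v(t) = -25·t^4 + 20·t^3 - 6·t - 1. Integrando la velocidad y usando la condición inicial x(0) = 2, obtenemos x(t) = -5·t^5 + 5·t^4 - 3·t^2 - t + 2. De la ecuación de la posición x(t) = -5·t^5 + 5·t^4 - 3·t^2 - t + 2, sustituimos t = 1 para obtener x = -2.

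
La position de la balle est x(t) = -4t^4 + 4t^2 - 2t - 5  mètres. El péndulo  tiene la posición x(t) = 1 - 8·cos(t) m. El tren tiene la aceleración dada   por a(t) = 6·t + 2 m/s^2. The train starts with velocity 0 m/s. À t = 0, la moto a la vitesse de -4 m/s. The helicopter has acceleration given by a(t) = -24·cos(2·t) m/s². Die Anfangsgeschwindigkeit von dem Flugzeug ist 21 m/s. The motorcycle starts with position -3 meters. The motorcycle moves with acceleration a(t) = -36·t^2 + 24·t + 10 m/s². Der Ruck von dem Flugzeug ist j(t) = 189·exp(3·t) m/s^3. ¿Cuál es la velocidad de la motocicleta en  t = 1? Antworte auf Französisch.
En partant de l'accélération a(t) = -36·t^2 + 24·t + 10, nous prenons 1 primitive. En prenant ∫a(t)dt et en appliquant v(0) = -4, nous trouvons v(t) = -12·t^3 + 12·t^2 + 10·t - 4. En utilisant v(t) = -12·t^3 + 12·t^2 + 10·t - 4 et en substituant t = 1, nous trouvons v = 6.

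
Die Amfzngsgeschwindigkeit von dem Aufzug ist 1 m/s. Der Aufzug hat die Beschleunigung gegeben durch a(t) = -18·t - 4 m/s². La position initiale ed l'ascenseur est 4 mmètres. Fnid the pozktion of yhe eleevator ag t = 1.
We must find the integral of our acceleration equation a(t) = -18·t - 4 2 times. The integral of acceleration, with v(0) = 1, gives velocity: v(t) = -9·t^2 - 4·t + 1. Taking ∫v(t)dt and applying x(0) = 4, we find x(t) = -3·t^3 - 2·t^2 + t + 4. From the given position equation x(t) = -3·t^3 - 2·t^2 + t + 4, we substitute t = 1 to get x = 0.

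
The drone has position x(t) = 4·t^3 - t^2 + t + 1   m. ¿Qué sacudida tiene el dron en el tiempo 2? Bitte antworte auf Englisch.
Starting from position x(t) = 4·t^3 - t^2 + t + 1, we take 3 derivatives. Taking d/dt of x(t), we find v(t) = 12·t^2 - 2·t + 1. The derivative of velocity gives acceleration: a(t) = 24·t - 2. Taking d/dt of a(t), we find j(t) = 24. We have jerk j(t) = 24. Substituting t = 2: j(2) = 24.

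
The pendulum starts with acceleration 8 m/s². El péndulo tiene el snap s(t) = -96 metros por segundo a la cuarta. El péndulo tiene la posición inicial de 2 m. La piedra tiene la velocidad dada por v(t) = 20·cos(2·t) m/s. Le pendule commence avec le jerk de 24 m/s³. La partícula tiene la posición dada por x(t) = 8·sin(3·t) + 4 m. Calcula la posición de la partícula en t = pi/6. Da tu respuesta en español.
Usando x(t) = 8·sin(3·t) + 4 y sustituyendo t = pi/6, encontramos x = 12.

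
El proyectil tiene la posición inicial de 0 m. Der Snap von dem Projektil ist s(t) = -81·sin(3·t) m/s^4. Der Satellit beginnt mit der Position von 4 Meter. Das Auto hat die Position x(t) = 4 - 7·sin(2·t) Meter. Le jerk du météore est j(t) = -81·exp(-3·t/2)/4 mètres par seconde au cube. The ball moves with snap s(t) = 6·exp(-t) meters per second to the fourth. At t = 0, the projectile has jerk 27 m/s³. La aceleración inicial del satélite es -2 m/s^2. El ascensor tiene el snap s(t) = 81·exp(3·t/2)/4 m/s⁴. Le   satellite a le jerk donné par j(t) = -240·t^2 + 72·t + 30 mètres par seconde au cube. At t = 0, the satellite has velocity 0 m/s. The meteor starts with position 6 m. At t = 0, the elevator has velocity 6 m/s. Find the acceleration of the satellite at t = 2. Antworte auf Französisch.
Nous devons trouver la primitive de notre équation du jerk j(t) = -240·t^2 + 72·t + 30 1 fois. En intégrant le jerk et en utilisant la condition initiale a(0) = -2, nous obtenons a(t) = -80·t^3 + 36·t^2 + 30·t - 2. De l'équation de l'accélération a(t) = -80·t^3 + 36·t^2 + 30·t - 2, nous substituons t = 2 pour obtenir a = -438.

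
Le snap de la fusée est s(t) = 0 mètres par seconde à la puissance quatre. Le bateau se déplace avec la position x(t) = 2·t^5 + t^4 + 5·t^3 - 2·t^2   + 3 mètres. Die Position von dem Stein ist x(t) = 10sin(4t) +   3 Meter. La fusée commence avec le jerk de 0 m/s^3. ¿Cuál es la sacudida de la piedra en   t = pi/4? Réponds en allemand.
Um dies zu lösen, müssen wir 3 Ableitungen unserer Gleichung für die Position x(t) = 10·sin(4·t) + 3 nehmen. Durch Ableiten von der Position erhalten wir die Geschwindigkeit: v(t) = 40·cos(4·t). Die Ableitung von der Geschwindigkeit ergibt die Beschleunigung: a(t) = -160·sin(4·t). Mit d/dt von a(t) finden wir j(t) = -640·cos(4·t). Mit j(t) = -640·cos(4·t) und Einsetzen von t = pi/4, finden wir j = 640.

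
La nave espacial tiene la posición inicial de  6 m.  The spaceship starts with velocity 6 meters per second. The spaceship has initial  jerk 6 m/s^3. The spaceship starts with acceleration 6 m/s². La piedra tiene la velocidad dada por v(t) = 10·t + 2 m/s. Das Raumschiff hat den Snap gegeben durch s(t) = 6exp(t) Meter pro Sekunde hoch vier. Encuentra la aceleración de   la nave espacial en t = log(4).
Debemos encontrar la integral de nuestra ecuación del snap s(t) = 6·exp(t) 2 veces. Tomando ∫s(t)dt y aplicando j(0) = 6, encontramos j(t) = 6·exp(t). Integrando la sacudida y usando la condición inicial a(0) = 6, obtenemos a(t) = 6·exp(t). Usando a(t) = 6·exp(t) y sustituyendo t = log(4), encontramos a = 24.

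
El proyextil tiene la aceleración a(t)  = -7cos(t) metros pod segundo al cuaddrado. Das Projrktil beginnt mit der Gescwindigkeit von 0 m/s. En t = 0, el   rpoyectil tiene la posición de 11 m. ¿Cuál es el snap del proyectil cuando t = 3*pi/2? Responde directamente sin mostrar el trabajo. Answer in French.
s(3*pi/2) = 0.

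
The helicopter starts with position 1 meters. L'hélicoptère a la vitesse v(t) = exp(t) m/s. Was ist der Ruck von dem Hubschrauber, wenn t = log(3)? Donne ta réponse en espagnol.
Partiendo de la velocidad v(t) = exp(t), tomamos 2 derivadas. La derivada de la velocidad da la aceleración: a(t) = exp(t). Derivando la aceleración, obtenemos la sacudida: j(t) = exp(t). De la ecuación de la sacudida j(t) = exp(t), sustituimos t = log(3) para obtener j = 3.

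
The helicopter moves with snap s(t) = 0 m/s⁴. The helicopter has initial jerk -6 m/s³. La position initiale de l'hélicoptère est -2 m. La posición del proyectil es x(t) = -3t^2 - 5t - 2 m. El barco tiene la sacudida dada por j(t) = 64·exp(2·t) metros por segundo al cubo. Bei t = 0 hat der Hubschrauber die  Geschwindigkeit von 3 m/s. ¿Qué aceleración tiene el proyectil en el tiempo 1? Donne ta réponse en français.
Pour résoudre ceci, nous devons prendre 2 dérivées de notre équation de la position x(t) = -3·t^2 - 5·t - 2. En prenant d/dt de x(t), nous trouvons v(t) = -6·t - 5. En dérivant la vitesse, nous obtenons l'accélération: a(t) = -6. De l'équation de l'accélération a(t) = -6, nous substituons t = 1 pour obtenir a = -6.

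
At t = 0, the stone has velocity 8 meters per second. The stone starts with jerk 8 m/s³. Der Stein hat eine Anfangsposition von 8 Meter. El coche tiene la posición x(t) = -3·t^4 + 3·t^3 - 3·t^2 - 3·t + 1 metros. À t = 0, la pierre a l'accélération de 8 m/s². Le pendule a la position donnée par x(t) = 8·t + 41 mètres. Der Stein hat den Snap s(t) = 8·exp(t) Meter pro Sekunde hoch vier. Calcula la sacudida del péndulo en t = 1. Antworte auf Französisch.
Nous devons dériver notre équation de la position x(t) = 8·t + 41 3 fois. En prenant d/dt de x(t), nous trouvons v(t) = 8. La dérivée de la vitesse donne l'accélération: a(t) = 0. En prenant d/dt de a(t), nous trouvons j(t) = 0. Nous avons le jerk j(t) = 0. En substituant t = 1: j(1) = 0.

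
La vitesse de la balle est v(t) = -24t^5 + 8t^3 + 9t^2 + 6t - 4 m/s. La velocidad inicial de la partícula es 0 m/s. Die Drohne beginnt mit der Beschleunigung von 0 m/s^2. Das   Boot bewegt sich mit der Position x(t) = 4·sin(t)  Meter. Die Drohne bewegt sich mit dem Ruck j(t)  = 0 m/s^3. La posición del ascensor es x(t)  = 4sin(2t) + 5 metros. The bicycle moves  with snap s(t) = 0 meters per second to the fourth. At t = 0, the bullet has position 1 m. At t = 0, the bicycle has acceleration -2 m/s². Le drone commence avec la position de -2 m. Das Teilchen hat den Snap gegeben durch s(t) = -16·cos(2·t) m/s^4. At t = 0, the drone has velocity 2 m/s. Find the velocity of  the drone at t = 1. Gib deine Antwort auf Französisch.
Nous devons trouver la primitive de notre équation du jerk j(t) = 0 2 fois. En intégrant le jerk et en utilisant la condition initiale a(0) = 0, nous obtenons a(t) = 0. En intégrant l'accélération et en utilisant la condition initiale v(0) = 2, nous obtenons v(t) = 2. En utilisant v(t) = 2 et en substituant t = 1, nous trouvons v = 2.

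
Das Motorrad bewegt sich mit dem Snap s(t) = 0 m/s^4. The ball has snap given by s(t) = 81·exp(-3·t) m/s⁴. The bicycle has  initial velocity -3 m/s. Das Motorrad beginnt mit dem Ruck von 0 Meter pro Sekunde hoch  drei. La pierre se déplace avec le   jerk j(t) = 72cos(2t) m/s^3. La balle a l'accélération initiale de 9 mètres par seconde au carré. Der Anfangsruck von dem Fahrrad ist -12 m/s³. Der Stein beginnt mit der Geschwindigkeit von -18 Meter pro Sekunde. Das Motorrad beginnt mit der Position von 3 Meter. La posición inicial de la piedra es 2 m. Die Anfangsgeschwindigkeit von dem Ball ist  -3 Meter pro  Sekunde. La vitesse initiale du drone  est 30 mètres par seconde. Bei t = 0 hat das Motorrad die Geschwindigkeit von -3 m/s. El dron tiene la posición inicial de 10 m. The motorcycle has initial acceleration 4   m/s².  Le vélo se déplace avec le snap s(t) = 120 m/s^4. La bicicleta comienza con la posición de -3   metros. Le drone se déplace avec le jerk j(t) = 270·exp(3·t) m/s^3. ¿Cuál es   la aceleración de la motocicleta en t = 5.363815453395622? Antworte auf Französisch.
Nous devons trouver la primitive de notre équation du snap s(t) = 0 2 fois. La primitive du snap est le jerk. En utilisant j(0) = 0, nous obtenons j(t) = 0. L'intégrale du jerk est l'accélération. En utilisant a(0) = 4, nous obtenons a(t) = 4. De l'équation de l'accélération a(t) = 4, nous substituons t = 5.363815453395622 pour obtenir a = 4.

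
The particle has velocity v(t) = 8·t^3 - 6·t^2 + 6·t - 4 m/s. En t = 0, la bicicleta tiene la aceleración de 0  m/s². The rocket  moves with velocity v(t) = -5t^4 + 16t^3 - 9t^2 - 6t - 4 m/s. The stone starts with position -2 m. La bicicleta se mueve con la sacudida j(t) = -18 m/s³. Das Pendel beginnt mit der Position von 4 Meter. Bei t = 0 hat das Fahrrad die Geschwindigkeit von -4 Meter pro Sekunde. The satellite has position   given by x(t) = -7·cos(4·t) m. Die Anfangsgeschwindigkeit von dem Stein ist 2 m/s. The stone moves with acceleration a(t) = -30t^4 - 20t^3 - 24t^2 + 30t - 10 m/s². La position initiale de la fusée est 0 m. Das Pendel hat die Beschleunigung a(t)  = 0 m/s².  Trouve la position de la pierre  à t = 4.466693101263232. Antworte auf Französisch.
Pour résoudre ceci, nous devons prendre 2 primitives de notre équation de l'accélération a(t) = -30·t^4 - 20·t^3 - 24·t^2 + 30·t - 10. En prenant ∫a(t)dt et en appliquant v(0) = 2, nous trouvons v(t) = -6·t^5 - 5·t^4 - 8·t^3 + 15·t^2 - 10·t + 2. En intégrant la vitesse et en utilisant la condition initiale x(0) = -2, nous obtenons x(t) = -t^6 - t^5 - 2·t^4 + 5·t^3 - 5·t^2 + 2·t - 2. En utilisant x(t) = -t^6 - t^5 - 2·t^4 + 5·t^3 - 5·t^2 + 2·t - 2 et en substituant t = 4.466693101263232, nous trouvons x = -10163.1069019144.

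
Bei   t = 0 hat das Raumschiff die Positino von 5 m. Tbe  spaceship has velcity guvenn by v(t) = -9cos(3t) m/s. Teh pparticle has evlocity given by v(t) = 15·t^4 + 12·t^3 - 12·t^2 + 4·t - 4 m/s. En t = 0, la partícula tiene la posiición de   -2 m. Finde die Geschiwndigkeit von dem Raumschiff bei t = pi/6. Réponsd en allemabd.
Aus der Gleichung für die Geschwindigkeit v(t) = -9·cos(3·t), setzen wir t = pi/6 ein und erhalten v = 0.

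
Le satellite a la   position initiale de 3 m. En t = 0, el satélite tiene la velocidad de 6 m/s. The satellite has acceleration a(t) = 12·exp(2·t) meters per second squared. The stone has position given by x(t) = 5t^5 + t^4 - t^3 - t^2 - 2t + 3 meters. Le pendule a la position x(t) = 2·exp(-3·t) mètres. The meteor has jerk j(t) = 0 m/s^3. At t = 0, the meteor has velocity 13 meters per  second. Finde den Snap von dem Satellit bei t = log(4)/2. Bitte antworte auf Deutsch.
Ausgehend von der Beschleunigung a(t) = 12·exp(2·t), nehmen wir 2 Ableitungen. Die Ableitung von der Beschleunigung ergibt den Ruck: j(t) = 24·exp(2·t). Die Ableitung von dem Ruck ergibt den Snap: s(t) = 48·exp(2·t). Mit s(t) = 48·exp(2·t) und Einsetzen von t = log(4)/2, finden wir s = 192.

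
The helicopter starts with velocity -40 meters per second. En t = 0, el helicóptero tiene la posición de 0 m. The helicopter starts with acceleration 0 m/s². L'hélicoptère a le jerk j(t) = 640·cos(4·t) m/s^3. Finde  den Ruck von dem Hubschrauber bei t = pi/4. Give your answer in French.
De l'équation du jerk j(t) = 640·cos(4·t), nous substituons t = pi/4 pour obtenir j = -640.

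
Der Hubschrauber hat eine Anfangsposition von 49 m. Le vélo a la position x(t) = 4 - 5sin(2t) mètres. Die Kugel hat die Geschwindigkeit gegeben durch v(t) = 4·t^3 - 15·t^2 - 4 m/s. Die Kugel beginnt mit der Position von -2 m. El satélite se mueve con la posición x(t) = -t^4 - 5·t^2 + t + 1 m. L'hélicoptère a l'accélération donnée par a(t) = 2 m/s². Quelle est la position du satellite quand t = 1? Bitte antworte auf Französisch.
En utilisant x(t) = -t^4 - 5·t^2 + t + 1 et en substituant t = 1, nous trouvons x = -4.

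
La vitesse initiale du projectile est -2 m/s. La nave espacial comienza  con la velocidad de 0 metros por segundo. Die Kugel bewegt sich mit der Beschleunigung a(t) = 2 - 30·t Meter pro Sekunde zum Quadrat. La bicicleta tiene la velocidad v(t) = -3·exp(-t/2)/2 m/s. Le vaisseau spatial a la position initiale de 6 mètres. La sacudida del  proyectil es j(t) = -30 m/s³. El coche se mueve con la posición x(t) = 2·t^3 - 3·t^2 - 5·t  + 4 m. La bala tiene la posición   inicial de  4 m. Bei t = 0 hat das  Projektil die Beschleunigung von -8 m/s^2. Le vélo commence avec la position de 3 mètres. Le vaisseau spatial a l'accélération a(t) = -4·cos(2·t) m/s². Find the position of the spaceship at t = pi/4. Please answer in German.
Um dies zu lösen, müssen wir 2 Integrale unserer Gleichung für die Beschleunigung a(t) = -4·cos(2·t) finden. Das Integral von der Beschleunigung, mit v(0) = 0, ergibt die Geschwindigkeit: v(t) = -2·sin(2·t). Durch Integration von der Geschwindigkeit und Verwendung der Anfangsbedingung x(0) = 6, erhalten wir x(t) = cos(2·t) + 5. Wir haben die Position x(t) = cos(2·t) + 5. Durch Einsetzen von t = pi/4: x(pi/4) = 5.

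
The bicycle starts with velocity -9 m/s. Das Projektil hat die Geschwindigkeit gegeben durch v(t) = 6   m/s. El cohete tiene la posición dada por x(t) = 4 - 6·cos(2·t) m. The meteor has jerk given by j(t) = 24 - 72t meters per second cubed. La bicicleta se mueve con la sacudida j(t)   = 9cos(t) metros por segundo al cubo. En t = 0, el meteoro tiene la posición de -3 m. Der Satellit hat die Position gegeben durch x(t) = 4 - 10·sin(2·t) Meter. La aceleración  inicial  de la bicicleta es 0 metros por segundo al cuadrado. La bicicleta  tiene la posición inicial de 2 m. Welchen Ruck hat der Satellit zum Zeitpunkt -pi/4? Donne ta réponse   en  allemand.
Ausgehend von der Position x(t) = 4 - 10·sin(2·t), nehmen wir 3 Ableitungen. Die Ableitung von der Position ergibt die Geschwindigkeit: v(t) = -20·cos(2·t). Durch Ableiten von der Geschwindigkeit erhalten wir die Beschleunigung: a(t) = 40·sin(2·t). Die Ableitung von der Beschleunigung ergibt den Ruck: j(t) = 80·cos(2·t). Wir haben den Ruck j(t) = 80·cos(2·t). Durch Einsetzen von t = -pi/4: j(-pi/4) = 0.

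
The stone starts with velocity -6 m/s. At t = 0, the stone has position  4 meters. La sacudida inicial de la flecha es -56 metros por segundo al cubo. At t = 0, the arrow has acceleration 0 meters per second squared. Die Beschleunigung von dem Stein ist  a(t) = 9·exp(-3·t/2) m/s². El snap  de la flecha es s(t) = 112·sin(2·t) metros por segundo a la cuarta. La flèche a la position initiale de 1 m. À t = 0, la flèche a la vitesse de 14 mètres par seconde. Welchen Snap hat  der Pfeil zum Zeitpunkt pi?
Aus der Gleichung für den Snap s(t) = 112·sin(2·t), setzen wir t = pi ein und erhalten s = 0.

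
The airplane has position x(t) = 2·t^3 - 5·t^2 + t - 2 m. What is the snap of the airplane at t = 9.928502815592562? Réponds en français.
Nous devons dériver notre équation de la position x(t) = 2·t^3 - 5·t^2 + t - 2 4 fois. En prenant d/dt de x(t), nous trouvons v(t) = 6·t^2 - 10·t + 1. En dérivant la vitesse, nous obtenons l'accélération: a(t) = 12·t - 10. En dérivant l'accélération, nous obtenons le jerk: j(t) = 12. En prenant d/dt de j(t), nous trouvons s(t) = 0. En utilisant s(t) = 0 et en substituant t = 9.928502815592562, nous trouvons s = 0.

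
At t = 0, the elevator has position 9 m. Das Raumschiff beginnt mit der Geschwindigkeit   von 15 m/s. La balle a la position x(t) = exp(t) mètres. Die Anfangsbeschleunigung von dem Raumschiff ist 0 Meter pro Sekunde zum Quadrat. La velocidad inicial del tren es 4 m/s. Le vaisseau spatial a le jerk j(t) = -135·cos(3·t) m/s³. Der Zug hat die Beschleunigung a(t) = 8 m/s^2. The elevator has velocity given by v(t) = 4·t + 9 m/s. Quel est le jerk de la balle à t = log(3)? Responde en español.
Partiendo de la posición x(t) = exp(t), tomamos 3 derivadas. La derivada de la posición da la velocidad: v(t) = exp(t). Derivando la velocidad, obtenemos la aceleración: a(t) = exp(t). Derivando la aceleración, obtenemos la sacudida: j(t) = exp(t). Tenemos la sacudida j(t) = exp(t). Sustituyendo t = log(3): j(log(3)) = 3.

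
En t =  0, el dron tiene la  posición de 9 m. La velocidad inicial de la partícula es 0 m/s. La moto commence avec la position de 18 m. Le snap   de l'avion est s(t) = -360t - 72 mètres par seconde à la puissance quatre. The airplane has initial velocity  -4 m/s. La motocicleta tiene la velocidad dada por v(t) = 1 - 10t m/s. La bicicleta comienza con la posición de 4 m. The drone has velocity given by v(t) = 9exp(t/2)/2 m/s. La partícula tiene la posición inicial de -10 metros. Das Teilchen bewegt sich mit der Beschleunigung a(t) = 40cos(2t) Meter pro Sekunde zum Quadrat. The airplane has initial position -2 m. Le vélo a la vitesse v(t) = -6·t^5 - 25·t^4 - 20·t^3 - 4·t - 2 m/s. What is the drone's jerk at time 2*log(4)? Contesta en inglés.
Starting from velocity v(t) = 9·exp(t/2)/2, we take 2 derivatives. Taking d/dt of v(t), we find a(t) = 9·exp(t/2)/4. The derivative of acceleration gives jerk: j(t) = 9·exp(t/2)/8. Using j(t) = 9·exp(t/2)/8 and substituting t = 2*log(4), we find j = 9/2.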